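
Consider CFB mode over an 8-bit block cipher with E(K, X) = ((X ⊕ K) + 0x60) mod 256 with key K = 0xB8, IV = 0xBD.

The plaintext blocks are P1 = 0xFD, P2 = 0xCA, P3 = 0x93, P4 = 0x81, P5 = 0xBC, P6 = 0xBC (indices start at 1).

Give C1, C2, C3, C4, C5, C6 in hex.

C1 = 0x98, C2 = 0x4A, C3 = 0xC1, C4 = 0x58, C5 = 0xFC, C6 = 0x18

CFB encryption: C_i = P_i ⊕ E(K, C_{i−1}), with C_{0} = IV.
C1: E(K, 0xBD) = 0x65; 0xFD ⊕ 0x65 = 0x98.
C2: E(K, 0x98) = 0x80; 0xCA ⊕ 0x80 = 0x4A.
C3: E(K, 0x4A) = 0x52; 0x93 ⊕ 0x52 = 0xC1.
C4: E(K, 0xC1) = 0xD9; 0x81 ⊕ 0xD9 = 0x58.
C5: E(K, 0x58) = 0x40; 0xBC ⊕ 0x40 = 0xFC.
C6: E(K, 0xFC) = 0xA4; 0xBC ⊕ 0xA4 = 0x18.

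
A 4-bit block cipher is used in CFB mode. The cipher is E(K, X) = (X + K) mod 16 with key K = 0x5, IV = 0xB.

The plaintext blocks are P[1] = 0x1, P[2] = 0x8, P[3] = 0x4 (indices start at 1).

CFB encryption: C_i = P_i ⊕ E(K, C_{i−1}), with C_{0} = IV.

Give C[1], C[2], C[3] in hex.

C[1]: E(K, 0xB) = 0x0; 0x1 ⊕ 0x0 = 0x1.
C[2]: E(K, 0x1) = 0x6; 0x8 ⊕ 0x6 = 0xE.
C[3]: E(K, 0xE) = 0x3; 0x4 ⊕ 0x3 = 0x7.

C[1] = 0x1, C[2] = 0xE, C[3] = 0x7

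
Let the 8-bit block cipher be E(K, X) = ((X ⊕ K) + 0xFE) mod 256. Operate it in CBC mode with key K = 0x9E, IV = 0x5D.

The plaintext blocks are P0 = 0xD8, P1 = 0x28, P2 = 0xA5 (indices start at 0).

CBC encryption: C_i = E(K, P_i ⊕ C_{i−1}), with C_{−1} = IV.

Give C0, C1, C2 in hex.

C0: P0 ⊕ 0x5D = 0x85; E(K, 0x85) = 0x19.
C1: P1 ⊕ 0x19 = 0x31; E(K, 0x31) = 0xAD.
C2: P2 ⊕ 0xAD = 0x08; E(K, 0x08) = 0x94.

C0 = 0x19, C1 = 0xAD, C2 = 0x94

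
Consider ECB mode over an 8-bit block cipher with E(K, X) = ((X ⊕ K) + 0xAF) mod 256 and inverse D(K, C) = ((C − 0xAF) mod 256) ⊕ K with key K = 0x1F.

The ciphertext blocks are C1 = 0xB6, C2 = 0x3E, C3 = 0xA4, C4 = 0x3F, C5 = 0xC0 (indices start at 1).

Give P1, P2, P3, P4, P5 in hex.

ECB decryption: P_i = D(K, C_i).
P1: D(K, 0xB6) = 0x18.
P2: D(K, 0x3E) = 0x90.
P3: D(K, 0xA4) = 0xEA.
P4: D(K, 0x3F) = 0x8F.
P5: D(K, 0xC0) = 0x0E.

P1 = 0x18, P2 = 0x90, P3 = 0xEA, P4 = 0x8F, P5 = 0x0E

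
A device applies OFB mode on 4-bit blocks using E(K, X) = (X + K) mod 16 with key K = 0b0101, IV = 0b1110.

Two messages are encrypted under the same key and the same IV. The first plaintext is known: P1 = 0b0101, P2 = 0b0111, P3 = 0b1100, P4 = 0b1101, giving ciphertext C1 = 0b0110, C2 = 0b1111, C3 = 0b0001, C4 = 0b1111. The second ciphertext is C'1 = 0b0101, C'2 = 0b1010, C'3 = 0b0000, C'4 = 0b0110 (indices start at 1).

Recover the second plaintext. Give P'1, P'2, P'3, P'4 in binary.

P'1 = 0b0110, P'2 = 0b0010, P'3 = 0b1101, P'4 = 0b0100

In OFB with a reused IV, both messages share the same keystream S_i, so C_i ⊕ C'_i = P_i ⊕ P'_i and thus P'_i = P_i ⊕ C_i ⊕ C'_i.
P'1: 0b0101 ⊕ 0b0110 ⊕ 0b0101 = 0b0110.
P'2: 0b0111 ⊕ 0b1111 ⊕ 0b1010 = 0b0010.
P'3: 0b1100 ⊕ 0b0001 ⊕ 0b0000 = 0b1101.
P'4: 0b1101 ⊕ 0b1111 ⊕ 0b0110 = 0b0100.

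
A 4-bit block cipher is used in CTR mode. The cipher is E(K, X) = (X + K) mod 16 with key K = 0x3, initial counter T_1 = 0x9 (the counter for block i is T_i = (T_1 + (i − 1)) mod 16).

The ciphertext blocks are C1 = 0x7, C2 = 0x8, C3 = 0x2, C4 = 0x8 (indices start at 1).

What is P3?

P3 = 0xC

CTR decryption: S_i = E(K, T_i) where T_i is the counter for block i; P_i = C_i ⊕ S_i.
P3: T = 0xB, S = E(K, T) = 0xE; 0x2 ⊕ 0xE = 0xC.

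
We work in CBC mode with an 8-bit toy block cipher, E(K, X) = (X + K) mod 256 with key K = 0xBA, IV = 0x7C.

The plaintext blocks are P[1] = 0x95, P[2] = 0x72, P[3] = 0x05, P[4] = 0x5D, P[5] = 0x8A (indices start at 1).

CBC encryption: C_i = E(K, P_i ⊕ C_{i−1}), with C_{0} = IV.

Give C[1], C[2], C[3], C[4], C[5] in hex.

C[1] = 0xA3, C[2] = 0x8B, C[3] = 0x48, C[4] = 0xCF, C[5] = 0xFF

C[1]: P[1] ⊕ 0x7C = 0xE9; E(K, 0xE9) = 0xA3.
C[2]: P[2] ⊕ 0xA3 = 0xD1; E(K, 0xD1) = 0x8B.
C[3]: P[3] ⊕ 0x8B = 0x8E; E(K, 0x8E) = 0x48.
C[4]: P[4] ⊕ 0x48 = 0x15; E(K, 0x15) = 0xCF.
C[5]: P[5] ⊕ 0xCF = 0x45; E(K, 0x45) = 0xFF.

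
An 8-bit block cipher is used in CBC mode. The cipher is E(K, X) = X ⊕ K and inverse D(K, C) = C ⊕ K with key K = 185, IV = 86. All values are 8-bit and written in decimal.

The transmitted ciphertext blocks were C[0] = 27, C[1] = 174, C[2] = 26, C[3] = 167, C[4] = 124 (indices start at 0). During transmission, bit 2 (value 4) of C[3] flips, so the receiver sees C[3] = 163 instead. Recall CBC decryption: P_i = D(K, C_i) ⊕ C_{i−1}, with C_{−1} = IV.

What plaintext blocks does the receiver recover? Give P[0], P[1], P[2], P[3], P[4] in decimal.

P[0] = 244, P[1] = 12, P[2] = 13, P[3] = 0, P[4] = 102

Only C[3] changed, to 163. In CBC, a change in C_i garbles P_i and flips the same bit in P_{i+1}. Decrypting the received ciphertext:
P[0]: D(K, 27) = 162; 162 ⊕ 86 = 244.
P[1]: D(K, 174) = 23; 23 ⊕ 27 = 12.
P[2]: D(K, 26) = 163; 163 ⊕ 174 = 13.
P[3]: D(K, 163) = 26; 26 ⊕ 26 = 0.
P[4]: D(K, 124) = 197; 197 ⊕ 163 = 102.
Blocks that differ from the original plaintext: P[3], P[4].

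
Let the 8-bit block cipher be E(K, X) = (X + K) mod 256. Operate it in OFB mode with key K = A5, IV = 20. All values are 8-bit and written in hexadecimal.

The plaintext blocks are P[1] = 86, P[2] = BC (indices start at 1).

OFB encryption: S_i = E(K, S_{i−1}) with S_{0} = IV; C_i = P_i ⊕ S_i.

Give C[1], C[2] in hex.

C[1] = 43, C[2] = D6

C[1]: S = E(K, 20) = C5; 86 ⊕ C5 = 43.
C[2]: S = E(K, C5) = 6A; BC ⊕ 6A = D6.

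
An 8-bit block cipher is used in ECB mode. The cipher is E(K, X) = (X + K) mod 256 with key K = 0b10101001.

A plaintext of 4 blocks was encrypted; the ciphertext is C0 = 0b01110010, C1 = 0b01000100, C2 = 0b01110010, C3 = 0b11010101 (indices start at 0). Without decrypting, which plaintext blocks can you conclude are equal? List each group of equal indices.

ECB encrypts each block independently with the same key, so equal ciphertext blocks imply equal plaintext blocks.
C0 = C2 = 0b01110010, so P0 = P2.

P0 = P2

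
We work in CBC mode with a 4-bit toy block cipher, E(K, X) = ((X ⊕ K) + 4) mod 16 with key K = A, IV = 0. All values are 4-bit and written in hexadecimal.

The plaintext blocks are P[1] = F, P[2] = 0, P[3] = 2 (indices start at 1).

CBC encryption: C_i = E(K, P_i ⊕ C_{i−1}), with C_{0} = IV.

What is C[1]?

C[1] = 9

C[1]: P[1] ⊕ 0 = F; E(K, F) = 9.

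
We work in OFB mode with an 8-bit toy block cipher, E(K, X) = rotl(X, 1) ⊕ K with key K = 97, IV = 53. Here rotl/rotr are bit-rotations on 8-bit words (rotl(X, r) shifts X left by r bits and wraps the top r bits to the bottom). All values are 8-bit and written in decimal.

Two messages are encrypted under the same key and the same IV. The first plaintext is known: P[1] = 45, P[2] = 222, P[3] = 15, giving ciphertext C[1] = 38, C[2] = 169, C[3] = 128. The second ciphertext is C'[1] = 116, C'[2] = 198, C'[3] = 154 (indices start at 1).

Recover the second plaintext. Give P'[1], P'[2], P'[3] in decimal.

P'[1] = 127, P'[2] = 177, P'[3] = 21

In OFB with a reused IV, both messages share the same keystream S_i, so C_i ⊕ C'_i = P_i ⊕ P'_i and thus P'_i = P_i ⊕ C_i ⊕ C'_i.
P'[1]: 45 ⊕ 38 ⊕ 116 = 127.
P'[2]: 222 ⊕ 169 ⊕ 198 = 177.
P'[3]: 15 ⊕ 128 ⊕ 154 = 21.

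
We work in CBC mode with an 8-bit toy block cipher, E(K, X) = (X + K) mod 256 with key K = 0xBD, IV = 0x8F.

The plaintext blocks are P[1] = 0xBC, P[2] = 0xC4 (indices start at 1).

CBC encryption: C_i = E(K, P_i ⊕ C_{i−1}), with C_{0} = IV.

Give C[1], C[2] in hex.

C[1] = 0xF0, C[2] = 0xF1

C[1]: P[1] ⊕ 0x8F = 0x33; E(K, 0x33) = 0xF0.
C[2]: P[2] ⊕ 0xF0 = 0x34; E(K, 0x34) = 0xF1.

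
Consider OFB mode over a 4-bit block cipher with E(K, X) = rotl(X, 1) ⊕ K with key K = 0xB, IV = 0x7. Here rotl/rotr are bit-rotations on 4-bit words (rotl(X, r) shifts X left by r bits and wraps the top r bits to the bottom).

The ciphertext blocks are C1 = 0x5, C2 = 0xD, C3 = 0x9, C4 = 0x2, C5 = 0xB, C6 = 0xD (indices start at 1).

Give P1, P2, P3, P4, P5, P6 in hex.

P1 = 0x0, P2 = 0xC, P3 = 0x0, P4 = 0xA, P5 = 0x1, P6 = 0x3

OFB decryption: S_i = E(K, S_{i−1}) with S_{0} = IV; P_i = C_i ⊕ S_i.
P1: S = E(K, 0x7) = 0x5; 0x5 ⊕ 0x5 = 0x0.
P2: S = E(K, 0x5) = 0x1; 0xD ⊕ 0x1 = 0xC.
P3: S = E(K, 0x1) = 0x9; 0x9 ⊕ 0x9 = 0x0.
P4: S = E(K, 0x9) = 0x8; 0x2 ⊕ 0x8 = 0xA.
P5: S = E(K, 0x8) = 0xA; 0xB ⊕ 0xA = 0x1.
P6: S = E(K, 0xA) = 0xE; 0xD ⊕ 0xE = 0x3.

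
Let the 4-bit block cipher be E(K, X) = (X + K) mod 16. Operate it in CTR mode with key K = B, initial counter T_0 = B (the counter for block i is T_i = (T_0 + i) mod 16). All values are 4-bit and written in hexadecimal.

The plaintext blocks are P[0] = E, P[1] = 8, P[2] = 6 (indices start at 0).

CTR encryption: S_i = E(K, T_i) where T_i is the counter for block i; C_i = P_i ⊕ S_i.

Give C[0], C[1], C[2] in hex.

C[0] = 8, C[1] = F, C[2] = E

C[0]: T = B, S = E(K, T) = 6; E ⊕ 6 = 8.
C[1]: T = C, S = E(K, T) = 7; 8 ⊕ 7 = F.
C[2]: T = D, S = E(K, T) = 8; 6 ⊕ 8 = E.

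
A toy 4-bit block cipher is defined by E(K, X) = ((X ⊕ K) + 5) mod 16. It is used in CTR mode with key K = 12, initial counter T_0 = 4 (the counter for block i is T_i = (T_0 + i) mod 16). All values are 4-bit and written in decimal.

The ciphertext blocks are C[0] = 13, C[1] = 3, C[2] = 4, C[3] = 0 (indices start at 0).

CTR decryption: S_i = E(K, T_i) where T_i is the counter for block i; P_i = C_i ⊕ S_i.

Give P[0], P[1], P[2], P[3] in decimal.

P[0]: T = 4, S = E(K, T) = 13; 13 ⊕ 13 = 0.
P[1]: T = 5, S = E(K, T) = 14; 3 ⊕ 14 = 13.
P[2]: T = 6, S = E(K, T) = 15; 4 ⊕ 15 = 11.
P[3]: T = 7, S = E(K, T) = 0; 0 ⊕ 0 = 0.

P[0] = 0, P[1] = 13, P[2] = 11, P[3] = 0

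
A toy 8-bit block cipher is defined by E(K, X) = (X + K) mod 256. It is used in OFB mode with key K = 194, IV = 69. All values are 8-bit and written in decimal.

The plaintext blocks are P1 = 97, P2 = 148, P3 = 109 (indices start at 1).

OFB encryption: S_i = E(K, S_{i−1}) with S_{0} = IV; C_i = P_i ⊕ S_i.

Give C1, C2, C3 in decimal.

C1 = 102, C2 = 93, C3 = 230

C1: S = E(K, 69) = 7; 97 ⊕ 7 = 102.
C2: S = E(K, 7) = 201; 148 ⊕ 201 = 93.
C3: S = E(K, 201) = 139; 109 ⊕ 139 = 230.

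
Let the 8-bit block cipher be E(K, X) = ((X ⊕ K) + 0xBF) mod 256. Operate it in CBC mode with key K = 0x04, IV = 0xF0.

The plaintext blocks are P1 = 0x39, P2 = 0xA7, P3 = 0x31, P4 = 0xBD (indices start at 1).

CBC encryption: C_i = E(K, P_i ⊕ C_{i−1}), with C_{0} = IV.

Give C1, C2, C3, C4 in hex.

C1: P1 ⊕ 0xF0 = 0xC9; E(K, 0xC9) = 0x8C.
C2: P2 ⊕ 0x8C = 0x2B; E(K, 0x2B) = 0xEE.
C3: P3 ⊕ 0xEE = 0xDF; E(K, 0xDF) = 0x9A.
C4: P4 ⊕ 0x9A = 0x27; E(K, 0x27) = 0xE2.

C1 = 0x8C, C2 = 0xEE, C3 = 0x9A, C4 = 0xE2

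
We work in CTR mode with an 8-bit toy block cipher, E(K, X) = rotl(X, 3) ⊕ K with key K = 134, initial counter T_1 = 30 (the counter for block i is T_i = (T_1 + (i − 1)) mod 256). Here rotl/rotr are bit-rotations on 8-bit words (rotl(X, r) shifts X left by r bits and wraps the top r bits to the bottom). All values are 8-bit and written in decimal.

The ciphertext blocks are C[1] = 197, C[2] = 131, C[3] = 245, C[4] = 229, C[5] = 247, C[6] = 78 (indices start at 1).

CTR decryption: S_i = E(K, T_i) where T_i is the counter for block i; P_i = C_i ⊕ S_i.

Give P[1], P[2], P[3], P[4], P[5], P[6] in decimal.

P[1] = 179, P[2] = 253, P[3] = 114, P[4] = 106, P[5] = 96, P[6] = 209

P[1]: T = 30, S = E(K, T) = 118; 197 ⊕ 118 = 179.
P[2]: T = 31, S = E(K, T) = 126; 131 ⊕ 126 = 253.
P[3]: T = 32, S = E(K, T) = 135; 245 ⊕ 135 = 114.
P[4]: T = 33, S = E(K, T) = 143; 229 ⊕ 143 = 106.
P[5]: T = 34, S = E(K, T) = 151; 247 ⊕ 151 = 96.
P[6]: T = 35, S = E(K, T) = 159; 78 ⊕ 159 = 209.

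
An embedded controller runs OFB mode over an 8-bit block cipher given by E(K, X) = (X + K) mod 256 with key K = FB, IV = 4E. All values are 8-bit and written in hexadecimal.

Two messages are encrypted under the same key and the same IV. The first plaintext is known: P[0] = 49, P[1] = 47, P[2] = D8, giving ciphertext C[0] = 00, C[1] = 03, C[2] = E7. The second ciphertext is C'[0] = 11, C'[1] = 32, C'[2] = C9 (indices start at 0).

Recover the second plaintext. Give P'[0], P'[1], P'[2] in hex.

In OFB with a reused IV, both messages share the same keystream S_i, so C_i ⊕ C'_i = P_i ⊕ P'_i and thus P'_i = P_i ⊕ C_i ⊕ C'_i.
P'[0]: 49 ⊕ 00 ⊕ 11 = 58.
P'[1]: 47 ⊕ 03 ⊕ 32 = 76.
P'[2]: D8 ⊕ E7 ⊕ C9 = F6.

P'[0] = 58, P'[1] = 76, P'[2] = F6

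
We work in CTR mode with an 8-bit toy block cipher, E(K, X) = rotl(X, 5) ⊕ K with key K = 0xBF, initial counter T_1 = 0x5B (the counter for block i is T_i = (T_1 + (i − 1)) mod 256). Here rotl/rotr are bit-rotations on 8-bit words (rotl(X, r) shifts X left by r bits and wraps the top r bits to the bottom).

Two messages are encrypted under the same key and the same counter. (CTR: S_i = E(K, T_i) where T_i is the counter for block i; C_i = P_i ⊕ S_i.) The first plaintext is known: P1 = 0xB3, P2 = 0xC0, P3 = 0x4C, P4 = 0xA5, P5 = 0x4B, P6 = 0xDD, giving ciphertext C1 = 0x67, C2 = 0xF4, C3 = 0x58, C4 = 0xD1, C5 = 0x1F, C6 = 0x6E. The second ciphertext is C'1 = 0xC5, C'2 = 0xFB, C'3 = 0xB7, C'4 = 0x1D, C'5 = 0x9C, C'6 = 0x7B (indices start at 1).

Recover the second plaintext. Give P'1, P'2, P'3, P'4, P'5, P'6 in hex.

In CTR with a reused counter, both messages share the same keystream S_i, so C_i ⊕ C'_i = P_i ⊕ P'_i and thus P'_i = P_i ⊕ C_i ⊕ C'_i.
P'1: 0xB3 ⊕ 0x67 ⊕ 0xC5 = 0x11.
P'2: 0xC0 ⊕ 0xF4 ⊕ 0xFB = 0xCF.
P'3: 0x4C ⊕ 0x58 ⊕ 0xB7 = 0xA3.
P'4: 0xA5 ⊕ 0xD1 ⊕ 0x1D = 0x69.
P'5: 0x4B ⊕ 0x1F ⊕ 0x9C = 0xC8.
P'6: 0xDD ⊕ 0x6E ⊕ 0x7B = 0xC8.

P'1 = 0x11, P'2 = 0xCF, P'3 = 0xA3, P'4 = 0x69, P'5 = 0xC8, P'6 = 0xC8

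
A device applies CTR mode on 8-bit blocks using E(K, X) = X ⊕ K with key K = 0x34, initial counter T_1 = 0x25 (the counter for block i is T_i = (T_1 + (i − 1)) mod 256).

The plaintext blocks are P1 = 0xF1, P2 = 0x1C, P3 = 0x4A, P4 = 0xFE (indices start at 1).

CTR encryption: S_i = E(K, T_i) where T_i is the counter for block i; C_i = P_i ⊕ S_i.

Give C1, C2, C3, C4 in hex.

C1 = 0xE0, C2 = 0x0E, C3 = 0x59, C4 = 0xE2

C1: T = 0x25, S = E(K, T) = 0x11; 0xF1 ⊕ 0x11 = 0xE0.
C2: T = 0x26, S = E(K, T) = 0x12; 0x1C ⊕ 0x12 = 0x0E.
C3: T = 0x27, S = E(K, T) = 0x13; 0x4A ⊕ 0x13 = 0x59.
C4: T = 0x28, S = E(K, T) = 0x1C; 0xFE ⊕ 0x1C = 0xE2.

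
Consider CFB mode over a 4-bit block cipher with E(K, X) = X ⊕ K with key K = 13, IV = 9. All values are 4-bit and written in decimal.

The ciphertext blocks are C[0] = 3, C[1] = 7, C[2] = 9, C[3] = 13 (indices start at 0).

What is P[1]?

P[1] = 9

CFB decryption: P_i = C_i ⊕ E(K, C_{i−1}), with C_{−1} = IV.
P[1]: E(K, 3) = 14; 7 ⊕ 14 = 9.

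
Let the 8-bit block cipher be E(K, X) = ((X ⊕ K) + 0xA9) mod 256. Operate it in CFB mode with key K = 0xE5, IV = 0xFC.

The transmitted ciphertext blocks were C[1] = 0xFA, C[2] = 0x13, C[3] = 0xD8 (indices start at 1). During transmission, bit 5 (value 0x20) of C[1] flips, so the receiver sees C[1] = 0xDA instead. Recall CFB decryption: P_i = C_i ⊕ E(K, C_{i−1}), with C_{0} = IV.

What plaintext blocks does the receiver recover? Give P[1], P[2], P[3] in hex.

P[1] = 0x18, P[2] = 0xFB, P[3] = 0x47

Only C[1] changed, to 0xDA. In CFB, a change in C_i flips the same bit in P_i and garbles P_{i+1}. Decrypting the received ciphertext:
P[1]: E(K, 0xFC) = 0xC2; 0xDA ⊕ 0xC2 = 0x18.
P[2]: E(K, 0xDA) = 0xE8; 0x13 ⊕ 0xE8 = 0xFB.
P[3]: E(K, 0x13) = 0x9F; 0xD8 ⊕ 0x9F = 0x47.
Blocks that differ from the original plaintext: P[1], P[2].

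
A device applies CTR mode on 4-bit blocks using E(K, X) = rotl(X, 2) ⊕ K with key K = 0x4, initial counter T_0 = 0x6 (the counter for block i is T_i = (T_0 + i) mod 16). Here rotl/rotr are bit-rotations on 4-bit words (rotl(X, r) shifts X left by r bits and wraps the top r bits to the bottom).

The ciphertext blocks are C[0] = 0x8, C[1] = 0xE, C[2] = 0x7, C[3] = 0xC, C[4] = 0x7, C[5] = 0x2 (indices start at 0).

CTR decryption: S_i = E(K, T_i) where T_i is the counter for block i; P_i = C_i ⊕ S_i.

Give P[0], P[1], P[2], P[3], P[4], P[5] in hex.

P[0]: T = 0x6, S = E(K, T) = 0xD; 0x8 ⊕ 0xD = 0x5.
P[1]: T = 0x7, S = E(K, T) = 0x9; 0xE ⊕ 0x9 = 0x7.
P[2]: T = 0x8, S = E(K, T) = 0x6; 0x7 ⊕ 0x6 = 0x1.
P[3]: T = 0x9, S = E(K, T) = 0x2; 0xC ⊕ 0x2 = 0xE.
P[4]: T = 0xA, S = E(K, T) = 0xE; 0x7 ⊕ 0xE = 0x9.
P[5]: T = 0xB, S = E(K, T) = 0xA; 0x2 ⊕ 0xA = 0x8.

P[0] = 0x5, P[1] = 0x7, P[2] = 0x1, P[3] = 0xE, P[4] = 0x9, P[5] = 0x8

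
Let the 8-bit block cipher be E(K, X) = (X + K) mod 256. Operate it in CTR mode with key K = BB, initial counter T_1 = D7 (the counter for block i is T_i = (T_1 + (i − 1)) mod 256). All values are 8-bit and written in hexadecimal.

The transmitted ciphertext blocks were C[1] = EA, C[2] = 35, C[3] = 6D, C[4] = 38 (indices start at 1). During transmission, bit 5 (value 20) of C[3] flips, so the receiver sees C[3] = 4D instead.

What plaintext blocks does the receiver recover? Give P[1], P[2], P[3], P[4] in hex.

P[1] = 78, P[2] = A6, P[3] = D9, P[4] = AD

CTR decryption: S_i = E(K, T_i) where T_i is the counter for block i; P_i = C_i ⊕ S_i.
Only C[3] changed, to 4D. In CTR, a change in C_i flips the same bit in P_i only; the keystream is unaffected. Decrypting the received ciphertext:
P[1]: T = D7, S = E(K, T) = 92; EA ⊕ 92 = 78.
P[2]: T = D8, S = E(K, T) = 93; 35 ⊕ 93 = A6.
P[3]: T = D9, S = E(K, T) = 94; 4D ⊕ 94 = D9.
P[4]: T = DA, S = E(K, T) = 95; 38 ⊕ 95 = AD.
Blocks that differ from the original plaintext: P[3].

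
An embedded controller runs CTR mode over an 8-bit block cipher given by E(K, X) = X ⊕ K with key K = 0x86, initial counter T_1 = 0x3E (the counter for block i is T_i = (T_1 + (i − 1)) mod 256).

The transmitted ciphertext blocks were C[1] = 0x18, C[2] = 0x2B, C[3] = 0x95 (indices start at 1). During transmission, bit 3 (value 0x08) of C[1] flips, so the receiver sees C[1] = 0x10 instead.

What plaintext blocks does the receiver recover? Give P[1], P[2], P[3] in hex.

P[1] = 0xA8, P[2] = 0x92, P[3] = 0x53

CTR decryption: S_i = E(K, T_i) where T_i is the counter for block i; P_i = C_i ⊕ S_i.
Only C[1] changed, to 0x10. In CTR, a change in C_i flips the same bit in P_i only; the keystream is unaffected. Decrypting the received ciphertext:
P[1]: T = 0x3E, S = E(K, T) = 0xB8; 0x10 ⊕ 0xB8 = 0xA8.
P[2]: T = 0x3F, S = E(K, T) = 0xB9; 0x2B ⊕ 0xB9 = 0x92.
P[3]: T = 0x40, S = E(K, T) = 0xC6; 0x95 ⊕ 0xC6 = 0x53.
Blocks that differ from the original plaintext: P[1].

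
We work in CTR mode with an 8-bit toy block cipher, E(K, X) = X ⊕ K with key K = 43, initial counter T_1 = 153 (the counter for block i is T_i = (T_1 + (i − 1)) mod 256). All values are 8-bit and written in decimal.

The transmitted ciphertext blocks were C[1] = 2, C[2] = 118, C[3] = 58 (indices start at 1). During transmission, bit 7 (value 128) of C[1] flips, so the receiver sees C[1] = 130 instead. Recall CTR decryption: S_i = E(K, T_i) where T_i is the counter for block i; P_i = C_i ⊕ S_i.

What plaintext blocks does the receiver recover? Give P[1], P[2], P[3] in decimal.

P[1] = 48, P[2] = 199, P[3] = 138

Only C[1] changed, to 130. In CTR, a change in C_i flips the same bit in P_i only; the keystream is unaffected. Decrypting the received ciphertext:
P[1]: T = 153, S = E(K, T) = 178; 130 ⊕ 178 = 48.
P[2]: T = 154, S = E(K, T) = 177; 118 ⊕ 177 = 199.
P[3]: T = 155, S = E(K, T) = 176; 58 ⊕ 176 = 138.
Blocks that differ from the original plaintext: P[1].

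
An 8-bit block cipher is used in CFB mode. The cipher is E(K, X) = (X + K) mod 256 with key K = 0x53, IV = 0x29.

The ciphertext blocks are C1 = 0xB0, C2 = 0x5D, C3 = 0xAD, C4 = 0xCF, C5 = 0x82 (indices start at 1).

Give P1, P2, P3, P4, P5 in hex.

P1 = 0xCC, P2 = 0x5E, P3 = 0x1D, P4 = 0xCF, P5 = 0xA0

CFB decryption: P_i = C_i ⊕ E(K, C_{i−1}), with C_{0} = IV.
P1: E(K, 0x29) = 0x7C; 0xB0 ⊕ 0x7C = 0xCC.
P2: E(K, 0xB0) = 0x03; 0x5D ⊕ 0x03 = 0x5E.
P3: E(K, 0x5D) = 0xB0; 0xAD ⊕ 0xB0 = 0x1D.
P4: E(K, 0xAD) = 0x00; 0xCF ⊕ 0x00 = 0xCF.
P5: E(K, 0xCF) = 0x22; 0x82 ⊕ 0x22 = 0xA0.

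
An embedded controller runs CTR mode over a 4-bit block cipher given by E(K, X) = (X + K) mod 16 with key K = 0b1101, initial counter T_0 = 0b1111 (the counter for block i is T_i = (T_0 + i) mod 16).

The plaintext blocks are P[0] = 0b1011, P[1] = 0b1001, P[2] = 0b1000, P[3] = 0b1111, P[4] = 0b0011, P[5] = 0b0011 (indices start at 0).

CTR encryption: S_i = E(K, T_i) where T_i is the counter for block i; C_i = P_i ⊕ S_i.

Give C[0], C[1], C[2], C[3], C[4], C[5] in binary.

C[0]: T = 0b1111, S = E(K, T) = 0b1100; 0b1011 ⊕ 0b1100 = 0b0111.
C[1]: T = 0b0000, S = E(K, T) = 0b1101; 0b1001 ⊕ 0b1101 = 0b0100.
C[2]: T = 0b0001, S = E(K, T) = 0b1110; 0b1000 ⊕ 0b1110 = 0b0110.
C[3]: T = 0b0010, S = E(K, T) = 0b1111; 0b1111 ⊕ 0b1111 = 0b0000.
C[4]: T = 0b0011, S = E(K, T) = 0b0000; 0b0011 ⊕ 0b0000 = 0b0011.
C[5]: T = 0b0100, S = E(K, T) = 0b0001; 0b0011 ⊕ 0b0001 = 0b0010.

C[0] = 0b0111, C[1] = 0b0100, C[2] = 0b0110, C[3] = 0b0000, C[4] = 0b0011, C[5] = 0b0010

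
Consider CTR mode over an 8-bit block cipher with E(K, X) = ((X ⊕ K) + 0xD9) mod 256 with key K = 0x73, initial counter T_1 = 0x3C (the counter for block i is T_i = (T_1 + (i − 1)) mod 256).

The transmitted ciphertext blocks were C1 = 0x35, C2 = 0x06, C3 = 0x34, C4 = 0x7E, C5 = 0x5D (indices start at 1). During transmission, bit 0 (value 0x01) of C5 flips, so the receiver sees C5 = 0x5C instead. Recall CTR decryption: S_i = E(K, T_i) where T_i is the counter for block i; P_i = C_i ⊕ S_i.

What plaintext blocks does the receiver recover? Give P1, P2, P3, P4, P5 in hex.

Only C5 changed, to 0x5C. In CTR, a change in C_i flips the same bit in P_i only; the keystream is unaffected. Decrypting the received ciphertext:
P1: T = 0x3C, S = E(K, T) = 0x28; 0x35 ⊕ 0x28 = 0x1D.
P2: T = 0x3D, S = E(K, T) = 0x27; 0x06 ⊕ 0x27 = 0x21.
P3: T = 0x3E, S = E(K, T) = 0x26; 0x34 ⊕ 0x26 = 0x12.
P4: T = 0x3F, S = E(K, T) = 0x25; 0x7E ⊕ 0x25 = 0x5B.
P5: T = 0x40, S = E(K, T) = 0x0C; 0x5C ⊕ 0x0C = 0x50.
Blocks that differ from the original plaintext: P5.

P1 = 0x1D, P2 = 0x21, P3 = 0x12, P4 = 0x5B, P5 = 0x50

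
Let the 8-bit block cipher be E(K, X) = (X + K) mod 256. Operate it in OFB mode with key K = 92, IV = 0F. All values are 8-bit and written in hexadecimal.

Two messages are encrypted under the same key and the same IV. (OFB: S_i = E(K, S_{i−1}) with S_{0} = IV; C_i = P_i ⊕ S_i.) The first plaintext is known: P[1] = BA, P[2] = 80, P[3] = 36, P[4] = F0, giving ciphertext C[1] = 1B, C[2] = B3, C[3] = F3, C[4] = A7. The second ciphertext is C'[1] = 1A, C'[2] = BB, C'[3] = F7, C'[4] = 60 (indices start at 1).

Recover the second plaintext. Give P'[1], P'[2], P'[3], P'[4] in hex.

P'[1] = BB, P'[2] = 88, P'[3] = 32, P'[4] = 37

In OFB with a reused IV, both messages share the same keystream S_i, so C_i ⊕ C'_i = P_i ⊕ P'_i and thus P'_i = P_i ⊕ C_i ⊕ C'_i.
P'[1]: BA ⊕ 1B ⊕ 1A = BB.
P'[2]: 80 ⊕ B3 ⊕ BB = 88.
P'[3]: 36 ⊕ F3 ⊕ F7 = 32.
P'[4]: F0 ⊕ A7 ⊕ 60 = 37.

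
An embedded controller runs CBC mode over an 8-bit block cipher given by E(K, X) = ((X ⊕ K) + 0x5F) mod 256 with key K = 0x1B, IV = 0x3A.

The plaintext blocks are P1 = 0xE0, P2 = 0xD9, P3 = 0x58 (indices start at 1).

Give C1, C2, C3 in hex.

CBC encryption: C_i = E(K, P_i ⊕ C_{i−1}), with C_{0} = IV.
C1: P1 ⊕ 0x3A = 0xDA; E(K, 0xDA) = 0x20.
C2: P2 ⊕ 0x20 = 0xF9; E(K, 0xF9) = 0x41.
C3: P3 ⊕ 0x41 = 0x19; E(K, 0x19) = 0x61.

C1 = 0x20, C2 = 0x41, C3 = 0x61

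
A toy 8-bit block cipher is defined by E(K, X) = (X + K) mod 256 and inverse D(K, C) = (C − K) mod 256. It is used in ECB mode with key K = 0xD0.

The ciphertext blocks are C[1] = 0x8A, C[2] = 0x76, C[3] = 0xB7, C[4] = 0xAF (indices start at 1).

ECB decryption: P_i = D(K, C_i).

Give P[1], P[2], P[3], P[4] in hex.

P[1] = 0xBA, P[2] = 0xA6, P[3] = 0xE7, P[4] = 0xDF

P[1]: D(K, 0x8A) = 0xBA.
P[2]: D(K, 0x76) = 0xA6.
P[3]: D(K, 0xB7) = 0xE7.
P[4]: D(K, 0xAF) = 0xDF.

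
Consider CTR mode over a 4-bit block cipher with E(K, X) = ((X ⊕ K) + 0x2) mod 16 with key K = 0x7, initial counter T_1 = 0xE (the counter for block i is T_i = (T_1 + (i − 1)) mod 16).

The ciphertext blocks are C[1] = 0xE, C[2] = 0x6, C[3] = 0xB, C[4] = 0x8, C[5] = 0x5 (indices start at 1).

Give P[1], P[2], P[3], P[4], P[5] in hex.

CTR decryption: S_i = E(K, T_i) where T_i is the counter for block i; P_i = C_i ⊕ S_i.
P[1]: T = 0xE, S = E(K, T) = 0xB; 0xE ⊕ 0xB = 0x5.
P[2]: T = 0xF, S = E(K, T) = 0xA; 0x6 ⊕ 0xA = 0xC.
P[3]: T = 0x0, S = E(K, T) = 0x9; 0xB ⊕ 0x9 = 0x2.
P[4]: T = 0x1, S = E(K, T) = 0x8; 0x8 ⊕ 0x8 = 0x0.
P[5]: T = 0x2, S = E(K, T) = 0x7; 0x5 ⊕ 0x7 = 0x2.

P[1] = 0x5, P[2] = 0xC, P[3] = 0x2, P[4] = 0x0, P[5] = 0x2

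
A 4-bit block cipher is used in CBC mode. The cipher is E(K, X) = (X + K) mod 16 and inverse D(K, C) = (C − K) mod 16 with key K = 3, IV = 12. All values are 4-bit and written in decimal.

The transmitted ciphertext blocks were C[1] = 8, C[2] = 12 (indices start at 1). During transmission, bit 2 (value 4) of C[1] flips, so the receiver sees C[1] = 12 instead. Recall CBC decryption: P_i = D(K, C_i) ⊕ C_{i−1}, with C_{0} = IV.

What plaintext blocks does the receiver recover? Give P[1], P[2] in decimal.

P[1] = 5, P[2] = 5

Only C[1] changed, to 12. In CBC, a change in C_i garbles P_i and flips the same bit in P_{i+1}. Decrypting the received ciphertext:
P[1]: D(K, 12) = 9; 9 ⊕ 12 = 5.
P[2]: D(K, 12) = 9; 9 ⊕ 12 = 5.
Blocks that differ from the original plaintext: P[1], P[2].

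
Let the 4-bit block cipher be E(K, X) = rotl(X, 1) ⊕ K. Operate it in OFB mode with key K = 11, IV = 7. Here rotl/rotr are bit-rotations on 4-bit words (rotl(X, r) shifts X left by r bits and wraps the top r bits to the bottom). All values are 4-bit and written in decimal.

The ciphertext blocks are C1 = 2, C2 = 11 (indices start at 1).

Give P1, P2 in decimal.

OFB decryption: S_i = E(K, S_{i−1}) with S_{0} = IV; P_i = C_i ⊕ S_i.
P1: S = E(K, 7) = 5; 2 ⊕ 5 = 7.
P2: S = E(K, 5) = 1; 11 ⊕ 1 = 10.

P1 = 7, P2 = 10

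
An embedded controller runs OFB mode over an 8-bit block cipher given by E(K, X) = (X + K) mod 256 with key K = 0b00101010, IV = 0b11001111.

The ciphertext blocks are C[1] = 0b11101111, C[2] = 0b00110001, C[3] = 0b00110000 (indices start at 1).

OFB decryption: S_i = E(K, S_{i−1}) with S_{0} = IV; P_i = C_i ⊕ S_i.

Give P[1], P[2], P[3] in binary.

P[1]: S = E(K, 0b11001111) = 0b11111001; 0b11101111 ⊕ 0b11111001 = 0b00010110.
P[2]: S = E(K, 0b11111001) = 0b00100011; 0b00110001 ⊕ 0b00100011 = 0b00010010.
P[3]: S = E(K, 0b00100011) = 0b01001101; 0b00110000 ⊕ 0b01001101 = 0b01111101.

P[1] = 0b00010110, P[2] = 0b00010010, P[3] = 0b01111101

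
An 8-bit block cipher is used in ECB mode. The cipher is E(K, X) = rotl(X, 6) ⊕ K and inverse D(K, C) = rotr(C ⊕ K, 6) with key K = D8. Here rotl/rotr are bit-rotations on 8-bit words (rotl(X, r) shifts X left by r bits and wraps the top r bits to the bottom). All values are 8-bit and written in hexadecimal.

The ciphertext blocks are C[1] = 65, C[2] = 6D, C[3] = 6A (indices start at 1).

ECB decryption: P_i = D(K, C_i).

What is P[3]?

P[3]: D(K, 6A) = CA.

P[3] = CA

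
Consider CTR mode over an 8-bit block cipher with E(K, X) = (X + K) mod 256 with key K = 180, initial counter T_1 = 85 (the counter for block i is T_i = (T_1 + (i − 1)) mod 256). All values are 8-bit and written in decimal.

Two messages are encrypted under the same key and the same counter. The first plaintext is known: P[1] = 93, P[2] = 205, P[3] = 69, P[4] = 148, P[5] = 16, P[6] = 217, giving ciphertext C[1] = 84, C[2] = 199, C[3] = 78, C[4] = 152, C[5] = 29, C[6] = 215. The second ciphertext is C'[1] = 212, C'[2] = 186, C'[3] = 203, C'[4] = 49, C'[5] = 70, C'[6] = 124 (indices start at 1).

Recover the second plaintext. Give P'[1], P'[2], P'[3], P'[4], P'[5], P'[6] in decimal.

In CTR with a reused counter, both messages share the same keystream S_i, so C_i ⊕ C'_i = P_i ⊕ P'_i and thus P'_i = P_i ⊕ C_i ⊕ C'_i.
P'[1]: 93 ⊕ 84 ⊕ 212 = 221.
P'[2]: 205 ⊕ 199 ⊕ 186 = 176.
P'[3]: 69 ⊕ 78 ⊕ 203 = 192.
P'[4]: 148 ⊕ 152 ⊕ 49 = 61.
P'[5]: 16 ⊕ 29 ⊕ 70 = 75.
P'[6]: 217 ⊕ 215 ⊕ 124 = 114.

P'[1] = 221, P'[2] = 176, P'[3] = 192, P'[4] = 61, P'[5] = 75, P'[6] = 114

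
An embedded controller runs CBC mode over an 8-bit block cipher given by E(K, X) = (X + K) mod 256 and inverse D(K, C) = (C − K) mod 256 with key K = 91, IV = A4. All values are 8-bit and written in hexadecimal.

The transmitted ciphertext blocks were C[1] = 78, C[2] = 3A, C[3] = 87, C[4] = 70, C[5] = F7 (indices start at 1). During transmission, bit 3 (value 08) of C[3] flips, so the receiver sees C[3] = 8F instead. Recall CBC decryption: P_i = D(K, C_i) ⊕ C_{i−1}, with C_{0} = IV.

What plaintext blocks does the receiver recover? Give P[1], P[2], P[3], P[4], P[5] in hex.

Only C[3] changed, to 8F. In CBC, a change in C_i garbles P_i and flips the same bit in P_{i+1}. Decrypting the received ciphertext:
P[1]: D(K, 78) = E7; E7 ⊕ A4 = 43.
P[2]: D(K, 3A) = A9; A9 ⊕ 78 = D1.
P[3]: D(K, 8F) = FE; FE ⊕ 3A = C4.
P[4]: D(K, 70) = DF; DF ⊕ 8F = 50.
P[5]: D(K, F7) = 66; 66 ⊕ 70 = 16.
Blocks that differ from the original plaintext: P[3], P[4].

P[1] = 43, P[2] = D1, P[3] = C4, P[4] = 50, P[5] = 16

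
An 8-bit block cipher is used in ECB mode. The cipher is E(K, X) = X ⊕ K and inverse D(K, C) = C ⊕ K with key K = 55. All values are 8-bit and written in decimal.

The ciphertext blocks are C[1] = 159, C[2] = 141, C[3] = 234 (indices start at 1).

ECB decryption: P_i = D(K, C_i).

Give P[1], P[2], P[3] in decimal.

P[1]: D(K, 159) = 168.
P[2]: D(K, 141) = 186.
P[3]: D(K, 234) = 221.

P[1] = 168, P[2] = 186, P[3] = 221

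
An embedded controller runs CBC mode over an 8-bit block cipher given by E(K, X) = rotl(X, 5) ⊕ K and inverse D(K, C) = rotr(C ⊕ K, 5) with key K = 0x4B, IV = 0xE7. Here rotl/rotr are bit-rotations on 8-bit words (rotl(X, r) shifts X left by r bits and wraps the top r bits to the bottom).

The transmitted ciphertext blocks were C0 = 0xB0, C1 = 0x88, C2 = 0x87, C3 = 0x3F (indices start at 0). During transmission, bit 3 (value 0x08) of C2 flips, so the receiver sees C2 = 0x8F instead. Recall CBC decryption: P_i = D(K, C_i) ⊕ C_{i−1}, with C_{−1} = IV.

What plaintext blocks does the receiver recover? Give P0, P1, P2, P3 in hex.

Only C2 changed, to 0x8F. In CBC, a change in C_i garbles P_i and flips the same bit in P_{i+1}. Decrypting the received ciphertext:
P0: D(K, 0xB0) = 0xDF; 0xDF ⊕ 0xE7 = 0x38.
P1: D(K, 0x88) = 0x1E; 0x1E ⊕ 0xB0 = 0xAE.
P2: D(K, 0x8F) = 0x26; 0x26 ⊕ 0x88 = 0xAE.
P3: D(K, 0x3F) = 0xA3; 0xA3 ⊕ 0x8F = 0x2C.
Blocks that differ from the original plaintext: P2, P3.

P0 = 0x38, P1 = 0xAE, P2 = 0xAE, P3 = 0x2C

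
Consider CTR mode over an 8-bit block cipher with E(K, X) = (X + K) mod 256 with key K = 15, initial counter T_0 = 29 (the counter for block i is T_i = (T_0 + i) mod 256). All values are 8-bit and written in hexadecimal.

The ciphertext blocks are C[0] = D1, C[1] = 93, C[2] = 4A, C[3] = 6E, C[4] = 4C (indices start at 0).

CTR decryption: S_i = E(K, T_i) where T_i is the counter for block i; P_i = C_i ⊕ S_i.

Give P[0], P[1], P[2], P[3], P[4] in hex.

P[0]: T = 29, S = E(K, T) = 3E; D1 ⊕ 3E = EF.
P[1]: T = 2A, S = E(K, T) = 3F; 93 ⊕ 3F = AC.
P[2]: T = 2B, S = E(K, T) = 40; 4A ⊕ 40 = 0A.
P[3]: T = 2C, S = E(K, T) = 41; 6E ⊕ 41 = 2F.
P[4]: T = 2D, S = E(K, T) = 42; 4C ⊕ 42 = 0E.

P[0] = EF, P[1] = AC, P[2] = 0A, P[3] = 2F, P[4] = 0E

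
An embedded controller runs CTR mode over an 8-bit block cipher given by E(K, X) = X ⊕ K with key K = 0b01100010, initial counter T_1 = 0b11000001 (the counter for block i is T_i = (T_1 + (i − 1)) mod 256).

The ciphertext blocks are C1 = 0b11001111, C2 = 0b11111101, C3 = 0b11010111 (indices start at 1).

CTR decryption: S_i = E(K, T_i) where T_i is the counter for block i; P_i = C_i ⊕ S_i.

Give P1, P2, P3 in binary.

P1 = 0b01101100, P2 = 0b01011101, P3 = 0b01110110

P1: T = 0b11000001, S = E(K, T) = 0b10100011; 0b11001111 ⊕ 0b10100011 = 0b01101100.
P2: T = 0b11000010, S = E(K, T) = 0b10100000; 0b11111101 ⊕ 0b10100000 = 0b01011101.
P3: T = 0b11000011, S = E(K, T) = 0b10100001; 0b11010111 ⊕ 0b10100001 = 0b01110110.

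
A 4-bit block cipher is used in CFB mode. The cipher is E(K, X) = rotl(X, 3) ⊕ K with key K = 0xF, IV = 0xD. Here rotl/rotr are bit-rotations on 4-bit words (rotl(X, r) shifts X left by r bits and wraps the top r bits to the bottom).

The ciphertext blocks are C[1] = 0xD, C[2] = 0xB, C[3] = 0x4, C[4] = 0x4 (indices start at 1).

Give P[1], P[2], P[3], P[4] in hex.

CFB decryption: P_i = C_i ⊕ E(K, C_{i−1}), with C_{0} = IV.
P[1]: E(K, 0xD) = 0x1; 0xD ⊕ 0x1 = 0xC.
P[2]: E(K, 0xD) = 0x1; 0xB ⊕ 0x1 = 0xA.
P[3]: E(K, 0xB) = 0x2; 0x4 ⊕ 0x2 = 0x6.
P[4]: E(K, 0x4) = 0xD; 0x4 ⊕ 0xD = 0x9.

P[1] = 0xC, P[2] = 0xA, P[3] = 0x6, P[4] = 0x9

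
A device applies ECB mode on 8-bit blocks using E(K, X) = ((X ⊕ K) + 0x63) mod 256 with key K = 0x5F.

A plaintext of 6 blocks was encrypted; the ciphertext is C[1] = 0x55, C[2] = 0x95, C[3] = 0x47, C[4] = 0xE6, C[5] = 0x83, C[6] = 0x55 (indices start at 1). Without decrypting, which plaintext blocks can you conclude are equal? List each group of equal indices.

ECB encrypts each block independently with the same key, so equal ciphertext blocks imply equal plaintext blocks.
C[1] = C[6] = 0x55, so P[1] = P[6].

P[1] = P[6]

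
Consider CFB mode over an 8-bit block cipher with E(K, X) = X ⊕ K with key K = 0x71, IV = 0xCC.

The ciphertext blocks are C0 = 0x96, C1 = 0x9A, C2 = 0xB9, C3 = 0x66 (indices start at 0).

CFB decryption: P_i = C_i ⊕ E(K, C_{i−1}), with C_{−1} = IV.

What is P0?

P0 = 0x2B

P0: E(K, 0xCC) = 0xBD; 0x96 ⊕ 0xBD = 0x2B.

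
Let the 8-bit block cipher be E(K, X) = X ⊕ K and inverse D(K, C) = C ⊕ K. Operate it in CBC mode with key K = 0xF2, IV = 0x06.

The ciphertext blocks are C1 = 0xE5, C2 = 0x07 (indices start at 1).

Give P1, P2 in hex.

P1 = 0x11, P2 = 0x10

CBC decryption: P_i = D(K, C_i) ⊕ C_{i−1}, with C_{0} = IV.
P1: D(K, 0xE5) = 0x17; 0x17 ⊕ 0x06 = 0x11.
P2: D(K, 0x07) = 0xF5; 0xF5 ⊕ 0xE5 = 0x10.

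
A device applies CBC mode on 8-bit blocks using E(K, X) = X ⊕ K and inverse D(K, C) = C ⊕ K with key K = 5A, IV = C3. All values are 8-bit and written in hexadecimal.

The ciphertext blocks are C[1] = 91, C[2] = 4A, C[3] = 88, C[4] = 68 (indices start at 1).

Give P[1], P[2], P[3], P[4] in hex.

P[1] = 08, P[2] = 81, P[3] = 98, P[4] = BA

CBC decryption: P_i = D(K, C_i) ⊕ C_{i−1}, with C_{0} = IV.
P[1]: D(K, 91) = CB; CB ⊕ C3 = 08.
P[2]: D(K, 4A) = 10; 10 ⊕ 91 = 81.
P[3]: D(K, 88) = D2; D2 ⊕ 4A = 98.
P[4]: D(K, 68) = 32; 32 ⊕ 88 = BA.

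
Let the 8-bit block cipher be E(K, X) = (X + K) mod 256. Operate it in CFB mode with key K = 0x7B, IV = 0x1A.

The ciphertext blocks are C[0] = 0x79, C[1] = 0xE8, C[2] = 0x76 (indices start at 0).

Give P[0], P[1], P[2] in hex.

P[0] = 0xEC, P[1] = 0x1C, P[2] = 0x15

CFB decryption: P_i = C_i ⊕ E(K, C_{i−1}), with C_{−1} = IV.
P[0]: E(K, 0x1A) = 0x95; 0x79 ⊕ 0x95 = 0xEC.
P[1]: E(K, 0x79) = 0xF4; 0xE8 ⊕ 0xF4 = 0x1C.
P[2]: E(K, 0xE8) = 0x63; 0x76 ⊕ 0x63 = 0x15.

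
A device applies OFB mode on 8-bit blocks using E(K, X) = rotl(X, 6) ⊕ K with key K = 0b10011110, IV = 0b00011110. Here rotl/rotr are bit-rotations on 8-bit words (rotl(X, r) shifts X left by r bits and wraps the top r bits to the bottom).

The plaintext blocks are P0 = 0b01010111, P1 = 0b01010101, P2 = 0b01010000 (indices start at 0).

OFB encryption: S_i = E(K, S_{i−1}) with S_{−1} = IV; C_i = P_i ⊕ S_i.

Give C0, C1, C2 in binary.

C0: S = E(K, 0b00011110) = 0b00011001; 0b01010111 ⊕ 0b00011001 = 0b01001110.
C1: S = E(K, 0b00011001) = 0b11011000; 0b01010101 ⊕ 0b11011000 = 0b10001101.
C2: S = E(K, 0b11011000) = 0b10101000; 0b01010000 ⊕ 0b10101000 = 0b11111000.

C0 = 0b01001110, C1 = 0b10001101, C2 = 0b11111000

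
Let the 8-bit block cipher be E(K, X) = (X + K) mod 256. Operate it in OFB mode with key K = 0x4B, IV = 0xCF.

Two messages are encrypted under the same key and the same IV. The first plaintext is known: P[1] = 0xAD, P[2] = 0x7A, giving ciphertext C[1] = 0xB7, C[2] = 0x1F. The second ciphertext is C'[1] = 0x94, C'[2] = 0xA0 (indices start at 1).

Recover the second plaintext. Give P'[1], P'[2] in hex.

P'[1] = 0x8E, P'[2] = 0xC5

In OFB with a reused IV, both messages share the same keystream S_i, so C_i ⊕ C'_i = P_i ⊕ P'_i and thus P'_i = P_i ⊕ C_i ⊕ C'_i.
P'[1]: 0xAD ⊕ 0xB7 ⊕ 0x94 = 0x8E.
P'[2]: 0x7A ⊕ 0x1F ⊕ 0xA0 = 0xC5.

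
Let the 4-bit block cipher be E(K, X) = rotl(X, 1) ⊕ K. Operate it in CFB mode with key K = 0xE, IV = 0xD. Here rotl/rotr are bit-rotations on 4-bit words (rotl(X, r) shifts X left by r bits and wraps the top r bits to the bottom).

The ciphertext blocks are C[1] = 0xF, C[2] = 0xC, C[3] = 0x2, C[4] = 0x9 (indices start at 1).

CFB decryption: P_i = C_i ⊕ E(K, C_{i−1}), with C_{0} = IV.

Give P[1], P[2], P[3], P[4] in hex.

P[1]: E(K, 0xD) = 0x5; 0xF ⊕ 0x5 = 0xA.
P[2]: E(K, 0xF) = 0x1; 0xC ⊕ 0x1 = 0xD.
P[3]: E(K, 0xC) = 0x7; 0x2 ⊕ 0x7 = 0x5.
P[4]: E(K, 0x2) = 0xA; 0x9 ⊕ 0xA = 0x3.

P[1] = 0xA, P[2] = 0xD, P[3] = 0x5, P[4] = 0x3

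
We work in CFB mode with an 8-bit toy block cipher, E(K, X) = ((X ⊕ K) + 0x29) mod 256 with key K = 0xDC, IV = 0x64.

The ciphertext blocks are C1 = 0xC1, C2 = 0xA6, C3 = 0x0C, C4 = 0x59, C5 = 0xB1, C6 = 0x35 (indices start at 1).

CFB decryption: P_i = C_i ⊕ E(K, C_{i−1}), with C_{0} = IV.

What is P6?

P6 = 0xA3

P6: E(K, 0xB1) = 0x96; 0x35 ⊕ 0x96 = 0xA3.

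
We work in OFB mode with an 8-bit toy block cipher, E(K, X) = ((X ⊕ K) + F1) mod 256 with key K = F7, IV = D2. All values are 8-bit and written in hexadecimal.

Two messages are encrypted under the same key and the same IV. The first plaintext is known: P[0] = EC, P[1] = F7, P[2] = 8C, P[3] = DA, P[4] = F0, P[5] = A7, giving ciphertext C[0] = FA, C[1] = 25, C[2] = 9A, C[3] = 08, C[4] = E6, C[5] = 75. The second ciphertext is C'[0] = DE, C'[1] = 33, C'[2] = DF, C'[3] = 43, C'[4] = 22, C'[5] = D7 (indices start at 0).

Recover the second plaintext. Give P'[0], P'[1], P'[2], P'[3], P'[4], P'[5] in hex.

In OFB with a reused IV, both messages share the same keystream S_i, so C_i ⊕ C'_i = P_i ⊕ P'_i and thus P'_i = P_i ⊕ C_i ⊕ C'_i.
P'[0]: EC ⊕ FA ⊕ DE = C8.
P'[1]: F7 ⊕ 25 ⊕ 33 = E1.
P'[2]: 8C ⊕ 9A ⊕ DF = C9.
P'[3]: DA ⊕ 08 ⊕ 43 = 91.
P'[4]: F0 ⊕ E6 ⊕ 22 = 34.
P'[5]: A7 ⊕ 75 ⊕ D7 = 05.

P'[0] = C8, P'[1] = E1, P'[2] = C9, P'[3] = 91, P'[4] = 34, P'[5] = 05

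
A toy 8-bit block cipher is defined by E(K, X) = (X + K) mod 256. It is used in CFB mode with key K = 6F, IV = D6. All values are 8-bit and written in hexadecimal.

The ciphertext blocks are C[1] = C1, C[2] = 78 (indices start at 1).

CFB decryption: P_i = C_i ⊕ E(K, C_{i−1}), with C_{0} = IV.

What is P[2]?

P[2]: E(K, C1) = 30; 78 ⊕ 30 = 48.

P[2] = 48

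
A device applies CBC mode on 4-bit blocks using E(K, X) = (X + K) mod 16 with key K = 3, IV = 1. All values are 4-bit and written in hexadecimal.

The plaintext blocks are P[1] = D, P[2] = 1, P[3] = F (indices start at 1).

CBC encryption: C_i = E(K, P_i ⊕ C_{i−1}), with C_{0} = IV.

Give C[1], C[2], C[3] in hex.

C[1]: P[1] ⊕ 1 = C; E(K, C) = F.
C[2]: P[2] ⊕ F = E; E(K, E) = 1.
C[3]: P[3] ⊕ 1 = E; E(K, E) = 1.

C[1] = F, C[2] = 1, C[3] = 1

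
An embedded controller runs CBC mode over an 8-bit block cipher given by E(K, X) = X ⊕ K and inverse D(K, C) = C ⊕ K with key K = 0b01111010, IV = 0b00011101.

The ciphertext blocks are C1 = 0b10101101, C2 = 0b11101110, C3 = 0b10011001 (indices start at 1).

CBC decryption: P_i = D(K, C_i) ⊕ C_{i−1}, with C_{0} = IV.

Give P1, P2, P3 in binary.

P1 = 0b11001010, P2 = 0b00111001, P3 = 0b00001101

P1: D(K, 0b10101101) = 0b11010111; 0b11010111 ⊕ 0b00011101 = 0b11001010.
P2: D(K, 0b11101110) = 0b10010100; 0b10010100 ⊕ 0b10101101 = 0b00111001.
P3: D(K, 0b10011001) = 0b11100011; 0b11100011 ⊕ 0b11101110 = 0b00001101.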